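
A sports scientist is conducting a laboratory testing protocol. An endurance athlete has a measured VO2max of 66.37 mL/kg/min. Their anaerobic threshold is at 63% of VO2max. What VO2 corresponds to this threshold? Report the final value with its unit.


Anaerobic threshold VO2 = VO2max * 63%
= 66.37 * 0.63
= 41.81 mL/kg/min

41.81 mL/kg/min


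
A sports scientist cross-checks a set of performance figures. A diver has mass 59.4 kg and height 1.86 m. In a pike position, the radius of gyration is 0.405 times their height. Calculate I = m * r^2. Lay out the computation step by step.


r = 0.405 * 1.86 = 0.7533 m
I = m * r^2 = 59.4 * 0.567461 = 33.707 kg*m^2

33.707 kg*m^2


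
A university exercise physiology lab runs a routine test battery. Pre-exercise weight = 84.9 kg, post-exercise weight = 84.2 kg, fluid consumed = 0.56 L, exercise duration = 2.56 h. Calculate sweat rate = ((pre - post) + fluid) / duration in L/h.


Weight loss = 84.9 - 84.2 = 0.7 kg (approx L)
Total sweat = 0.7 + 0.56 = 1.26 L
Sweat rate = 1.26 / 2.56 = 0.492 L/h

0.492 L/h


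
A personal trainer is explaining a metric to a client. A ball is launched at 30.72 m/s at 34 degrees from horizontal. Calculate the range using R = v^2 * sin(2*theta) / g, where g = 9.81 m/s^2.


sin(2 * 34) = sin(68) = 0.927184
v^2 = 30.72^2 = 943.7184
R = 943.7184 * 0.927184 / 9.81
= 89.195 m

89.195 m


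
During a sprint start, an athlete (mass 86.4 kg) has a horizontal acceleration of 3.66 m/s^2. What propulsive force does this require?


Propulsive force = mass * acceleration
= 86.4 kg * 3.66 m/s^2
= 316.22 N

316.22 N


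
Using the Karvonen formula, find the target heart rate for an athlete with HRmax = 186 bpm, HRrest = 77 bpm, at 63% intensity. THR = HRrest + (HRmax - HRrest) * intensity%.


HRR = 186 - 77 = 109
THR = 77 + 109 * 0.63
= 77 + 68.67
= 145.67 bpm

145.67 bpm


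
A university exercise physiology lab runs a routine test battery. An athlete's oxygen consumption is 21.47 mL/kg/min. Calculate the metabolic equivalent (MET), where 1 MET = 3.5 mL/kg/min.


MET = VO2 / 3.5
= 21.47 / 3.5
= 6.13 METs

6.13 METs


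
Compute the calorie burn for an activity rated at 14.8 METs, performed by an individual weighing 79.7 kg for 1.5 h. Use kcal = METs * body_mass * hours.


Product of METs and mass = 14.8 * 79.7 = 1179.56
Total kcal = 1179.56 * 1.5 = 1769.34 kcal

1769.34 kcal


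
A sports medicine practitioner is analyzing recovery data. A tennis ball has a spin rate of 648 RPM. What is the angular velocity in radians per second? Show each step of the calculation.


Convert RPM to rad/s: multiply by 2*pi and divide by 60
omega = 648 * 2 * pi / 60
= 67.858 rad/s

67.858 rad/s


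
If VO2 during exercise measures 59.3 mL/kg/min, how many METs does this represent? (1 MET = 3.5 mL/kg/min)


METs = VO2 / 3.5 = 59.3 / 3.5 = 16.94

16.94 METs


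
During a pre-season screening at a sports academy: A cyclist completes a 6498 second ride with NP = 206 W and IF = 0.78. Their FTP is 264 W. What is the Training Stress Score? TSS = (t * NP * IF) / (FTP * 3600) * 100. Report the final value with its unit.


t * NP * IF = 6498 * 206 * 0.78 = 1044098.64
FTP * 3600 = 950400
TSS = (1044098.64 / 950400) * 100 = 109.86

109.86 TSS


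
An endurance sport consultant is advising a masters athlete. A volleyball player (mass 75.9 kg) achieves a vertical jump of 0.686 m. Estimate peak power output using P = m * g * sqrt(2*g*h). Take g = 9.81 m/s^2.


2 * g * h = 2 * 9.81 * 0.686 = 13.45932
sqrt(13.45932) = 3.668695 m/s
P = 75.9 * 9.81 * 3.668695 = 2731.63 W

2731.63 W


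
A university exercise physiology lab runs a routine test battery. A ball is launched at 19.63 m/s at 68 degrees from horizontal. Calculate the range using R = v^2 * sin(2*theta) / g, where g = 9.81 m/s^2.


sin(2 * 68) = sin(136) = 0.694658
v^2 = 19.63^2 = 385.3369
R = 385.3369 * 0.694658 / 9.81
= 27.286 m

27.286 m


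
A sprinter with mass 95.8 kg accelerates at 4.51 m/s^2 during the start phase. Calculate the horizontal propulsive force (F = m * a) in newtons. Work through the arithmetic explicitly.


F = m * a
= 95.8 * 4.51
= 432.06 N

432.06 N


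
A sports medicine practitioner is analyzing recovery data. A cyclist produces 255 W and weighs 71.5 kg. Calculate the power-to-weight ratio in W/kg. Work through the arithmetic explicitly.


P/W = power / mass
= 255 / 71.5
= 3.566 W/kg

3.566 W/kg


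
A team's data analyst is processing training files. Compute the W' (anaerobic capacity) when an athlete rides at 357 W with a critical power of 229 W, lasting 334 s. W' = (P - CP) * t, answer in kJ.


Above-CP power = 128 W
Duration = 334 s
W' = 128 * 334 = 42752 J
Convert: 42752 / 1000 = 42.752 kJ

42.752 kJ


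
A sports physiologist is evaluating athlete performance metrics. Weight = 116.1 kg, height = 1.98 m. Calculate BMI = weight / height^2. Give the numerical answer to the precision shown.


height^2 = 1.98^2 = 3.9204
BMI = 116.1 / 3.9204 = 29.61 kg/m^2

29.61 kg/m^2


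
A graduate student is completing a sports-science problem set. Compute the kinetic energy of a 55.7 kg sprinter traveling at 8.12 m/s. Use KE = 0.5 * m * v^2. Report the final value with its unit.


Velocity squared = 65.9344
KE = 0.5 * 55.7 * 65.9344 = 1836.27 J

1836.27 J


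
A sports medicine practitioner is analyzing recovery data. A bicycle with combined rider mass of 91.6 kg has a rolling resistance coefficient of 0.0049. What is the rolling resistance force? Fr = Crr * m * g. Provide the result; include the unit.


Fr = 0.0049 * 91.6 * 9.81
= 0.44884 * 9.81
= 4.403 N

4.403 N


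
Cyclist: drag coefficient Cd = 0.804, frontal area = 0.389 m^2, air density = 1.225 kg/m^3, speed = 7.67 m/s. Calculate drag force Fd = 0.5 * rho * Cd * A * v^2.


v^2 = 7.67^2 = 58.8289
Fd = 0.5 * 1.225 * 0.804 * 0.389 * 58.8289
= 11.269 N

11.269 N


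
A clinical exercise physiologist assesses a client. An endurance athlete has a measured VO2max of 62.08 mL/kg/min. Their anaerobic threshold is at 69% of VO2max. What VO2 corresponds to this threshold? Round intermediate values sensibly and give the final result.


Anaerobic threshold VO2 = VO2max * 69%
= 62.08 * 0.69
= 42.84 mL/kg/min

42.84 mL/kg/min


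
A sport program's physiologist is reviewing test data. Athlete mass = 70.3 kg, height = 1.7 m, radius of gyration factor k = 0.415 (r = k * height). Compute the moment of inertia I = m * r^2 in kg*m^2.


r = k * height = 0.415 * 1.7 = 0.7055 m
r^2 = 0.7055^2 = 0.49773
I = 70.3 * 0.49773 = 34.99 kg*m^2

34.99 kg*m^2


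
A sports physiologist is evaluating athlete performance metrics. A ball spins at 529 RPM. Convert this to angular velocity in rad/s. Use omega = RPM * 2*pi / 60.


omega = 529 * 2 * pi / 60
= 529 * 6.28318531 / 60
= 3323.805 / 60
= 55.397 rad/s

55.397 rad/s


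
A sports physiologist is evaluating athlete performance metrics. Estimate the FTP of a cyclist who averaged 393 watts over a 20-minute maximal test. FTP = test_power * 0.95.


FTP = 393 * 0.95 = 373.35 W

373.35 W


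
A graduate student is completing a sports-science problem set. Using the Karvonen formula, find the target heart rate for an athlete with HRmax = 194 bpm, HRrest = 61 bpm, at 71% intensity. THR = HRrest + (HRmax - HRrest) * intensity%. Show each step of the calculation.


HRR = 194 - 61 = 133
THR = 61 + 133 * 0.71
= 61 + 94.43
= 155.43 bpm

155.43 bpm


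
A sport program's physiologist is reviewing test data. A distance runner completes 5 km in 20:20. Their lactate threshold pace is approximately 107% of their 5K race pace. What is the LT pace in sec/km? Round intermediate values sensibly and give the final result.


Convert to seconds: 20 min 20 s = 1220 s
Pace per km = 1220 / 5 = 244.0 s/km
LT pace = 244.0 * 1.07 = 261.08 s/km

261.08 s/km


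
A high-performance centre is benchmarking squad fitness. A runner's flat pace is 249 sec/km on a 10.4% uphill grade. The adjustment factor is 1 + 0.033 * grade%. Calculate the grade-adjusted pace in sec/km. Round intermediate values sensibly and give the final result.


Factor = 1 + 0.033 * 10.4 = 1.3432
Adjusted pace = 249 * 1.3432
= 334.46 sec/km

334.46 s/km


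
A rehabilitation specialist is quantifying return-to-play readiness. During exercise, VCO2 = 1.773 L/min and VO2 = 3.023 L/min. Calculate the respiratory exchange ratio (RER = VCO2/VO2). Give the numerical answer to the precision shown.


RER = VCO2 / VO2
= 1.773 / 3.023
= 0.5865

0.5865


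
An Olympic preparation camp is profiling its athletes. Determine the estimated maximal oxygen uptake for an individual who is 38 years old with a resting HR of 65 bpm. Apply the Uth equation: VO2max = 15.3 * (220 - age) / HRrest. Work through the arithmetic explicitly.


HRmax = 220 - 38 = 182
VO2max = 15.3 * (182 / 65)
= 15.3 * 2.8
= 42.84 mL/kg/min

42.84 mL/kg/min


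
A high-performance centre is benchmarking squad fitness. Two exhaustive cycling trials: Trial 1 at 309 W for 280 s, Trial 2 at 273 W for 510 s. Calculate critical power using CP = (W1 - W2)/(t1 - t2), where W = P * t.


W1 = 309 * 280 = 86520 J
W2 = 273 * 510 = 139230 J
CP = (86520 - 139230) / (280 - 510)
= -52710 / -230
= 229.17 W

229.17 W


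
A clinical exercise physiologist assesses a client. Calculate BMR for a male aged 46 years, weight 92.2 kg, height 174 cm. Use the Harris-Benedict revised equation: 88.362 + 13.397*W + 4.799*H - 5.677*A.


Substituting values:
W term = 13.397 * 92.2 = 1235.2034
H term = 4.799 * 174 = 835.026
A term = 5.677 * 46 = 261.142
BMR = 1897.45 kcal/day

1897.45 kcal/day


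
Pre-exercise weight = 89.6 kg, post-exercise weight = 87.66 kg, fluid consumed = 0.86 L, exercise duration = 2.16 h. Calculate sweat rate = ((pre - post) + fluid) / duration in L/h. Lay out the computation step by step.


Weight loss = 89.6 - 87.66 = 1.94 kg (approx L)
Total sweat = 1.94 + 0.86 = 2.8 L
Sweat rate = 2.8 / 2.16 = 1.296 L/h

1.296 L/h


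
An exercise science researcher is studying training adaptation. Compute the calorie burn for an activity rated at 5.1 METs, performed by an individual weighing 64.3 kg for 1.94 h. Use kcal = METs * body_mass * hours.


Product of METs and mass = 5.1 * 64.3 = 327.93
Total kcal = 327.93 * 1.94 = 636.18 kcal

636.18 kcal


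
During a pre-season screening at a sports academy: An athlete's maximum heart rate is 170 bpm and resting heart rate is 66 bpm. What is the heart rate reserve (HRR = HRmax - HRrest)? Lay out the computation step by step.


HRR = HRmax - HRrest
= 170 - 66
= 104 bpm

104 bpm


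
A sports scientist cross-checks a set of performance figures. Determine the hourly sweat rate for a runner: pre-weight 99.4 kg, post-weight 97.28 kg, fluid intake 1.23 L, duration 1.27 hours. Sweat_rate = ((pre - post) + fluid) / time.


Mass lost = 99.4 - 97.28 = 2.12 kg
Add fluid consumed: 2.12 + 1.23 = 3.35 L total sweat
Sweat rate = 3.35 / 1.27 = 2.638 L/h

2.638 L/h


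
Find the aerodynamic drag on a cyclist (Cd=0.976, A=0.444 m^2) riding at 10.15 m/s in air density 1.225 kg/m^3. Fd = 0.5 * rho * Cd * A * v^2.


Fd = 0.5 * 1.225 * 0.976 * 0.444 * 10.15^2
= 0.5 * 1.225 * 0.976 * 0.444 * 103.0225
= 27.345 N

27.345 N


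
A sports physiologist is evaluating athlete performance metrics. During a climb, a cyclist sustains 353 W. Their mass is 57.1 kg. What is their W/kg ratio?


Power-to-weight = 353 W / 57.1 kg
= 6.182 W/kg

6.182 W/kg


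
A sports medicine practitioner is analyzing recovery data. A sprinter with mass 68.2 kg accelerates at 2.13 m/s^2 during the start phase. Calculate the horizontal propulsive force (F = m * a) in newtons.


F = m * a
= 68.2 * 2.13
= 145.27 N

145.27 N


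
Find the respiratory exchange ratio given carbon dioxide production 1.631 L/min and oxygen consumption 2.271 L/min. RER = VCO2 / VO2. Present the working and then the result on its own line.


VCO2 = 1.631 L/min
VO2 = 2.271 L/min
RER = 1.631 / 2.271 = 0.7182

0.7182


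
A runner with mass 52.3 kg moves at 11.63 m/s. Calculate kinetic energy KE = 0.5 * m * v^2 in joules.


v^2 = 11.63^2 = 135.2569
KE = 0.5 * 52.3 * 135.2569
= 3536.97 J

3536.97 J


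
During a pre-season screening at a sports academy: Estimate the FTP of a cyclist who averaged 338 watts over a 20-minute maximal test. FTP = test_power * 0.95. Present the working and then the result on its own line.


FTP = 338 * 0.95 = 321.1 W

321.1 W


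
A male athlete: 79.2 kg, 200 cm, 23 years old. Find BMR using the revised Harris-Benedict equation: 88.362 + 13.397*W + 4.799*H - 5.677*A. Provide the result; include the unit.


Intercept = 88.362
Weight contribution = 13.397 * 79.2 = 1061.0424
Height contribution = 4.799 * 200 = 959.8
Age contribution = 5.677 * 23 = 130.571
BMR = 88.362 + 1061.0424 + 959.8 - 130.571
= 1978.63 kcal/day

1978.63 kcal/day


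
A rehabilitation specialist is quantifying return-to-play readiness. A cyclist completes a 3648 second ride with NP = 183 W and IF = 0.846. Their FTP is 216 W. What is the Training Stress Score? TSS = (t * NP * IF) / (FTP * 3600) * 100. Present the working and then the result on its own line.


t * NP * IF = 3648 * 183 * 0.846 = 564776.064
FTP * 3600 = 777600
TSS = (564776.064 / 777600) * 100 = 72.63

72.63 TSS


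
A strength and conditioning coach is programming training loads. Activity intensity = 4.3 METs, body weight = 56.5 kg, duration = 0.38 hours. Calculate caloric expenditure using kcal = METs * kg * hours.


kcal = 4.3 * 56.5 * 0.38
= 242.95 * 0.38
= 92.32 kcal

92.32 kcal


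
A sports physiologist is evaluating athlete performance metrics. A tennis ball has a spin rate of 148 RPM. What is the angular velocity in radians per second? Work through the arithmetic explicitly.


Convert RPM to rad/s: multiply by 2*pi and divide by 60
omega = 148 * 2 * pi / 60
= 15.499 rad/s

15.499 rad/s


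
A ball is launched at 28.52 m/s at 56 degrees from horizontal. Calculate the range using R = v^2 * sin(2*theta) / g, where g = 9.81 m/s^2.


sin(2 * 56) = sin(112) = 0.927184
v^2 = 28.52^2 = 813.3904
R = 813.3904 * 0.927184 / 9.81
= 76.877 m

76.877 m


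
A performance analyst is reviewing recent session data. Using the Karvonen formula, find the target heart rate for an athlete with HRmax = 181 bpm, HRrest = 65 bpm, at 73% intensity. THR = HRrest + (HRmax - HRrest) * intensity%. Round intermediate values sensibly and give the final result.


HRR = 181 - 65 = 116
THR = 65 + 116 * 0.73
= 65 + 84.68
= 149.68 bpm

149.68 bpm


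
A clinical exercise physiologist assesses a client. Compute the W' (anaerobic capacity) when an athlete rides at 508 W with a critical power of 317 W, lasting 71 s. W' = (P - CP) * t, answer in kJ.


Above-CP power = 191 W
Duration = 71 s
W' = 191 * 71 = 13561 J
Convert: 13561 / 1000 = 13.561 kJ

13.561 kJ


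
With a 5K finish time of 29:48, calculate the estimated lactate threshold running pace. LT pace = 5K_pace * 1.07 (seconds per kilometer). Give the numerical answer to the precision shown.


Race duration = 1788 s for 5 km
Average pace = 1788 / 5 = 357.6 s/km
LT pace = 357.6 * 1.07
= 382.63 s/km

382.63 s/km


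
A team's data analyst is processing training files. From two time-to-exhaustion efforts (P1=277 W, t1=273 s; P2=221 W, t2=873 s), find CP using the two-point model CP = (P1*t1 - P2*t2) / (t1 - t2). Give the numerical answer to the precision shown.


Work in trial 1 = 75621 J
Work in trial 2 = 192933 J
Delta work = -117312 J
Delta time = -600 s
CP = -117312 / -600 = 195.52 W

195.52 W


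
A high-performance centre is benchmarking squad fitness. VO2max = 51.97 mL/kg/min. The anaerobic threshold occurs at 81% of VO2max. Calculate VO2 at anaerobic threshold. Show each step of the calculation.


AT fraction = 81 / 100 = 0.81
AT VO2 = 51.97 * 0.81
= 42.1 mL/kg/min

42.1 mL/kg/min


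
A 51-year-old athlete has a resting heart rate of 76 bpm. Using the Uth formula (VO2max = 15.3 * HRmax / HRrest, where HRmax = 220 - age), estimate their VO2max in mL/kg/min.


HRmax = 220 - 51 = 169 bpm
Ratio = HRmax / HRrest = 169 / 76 = 2.2237
VO2max = 15.3 * 2.2237 = 34.02 mL/kg/min

34.02 mL/kg/min


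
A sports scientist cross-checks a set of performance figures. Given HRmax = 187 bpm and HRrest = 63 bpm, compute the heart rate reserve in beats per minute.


Heart rate reserve = maximum HR minus resting HR
HRR = 187 - 63 = 124 bpm

124 bpm


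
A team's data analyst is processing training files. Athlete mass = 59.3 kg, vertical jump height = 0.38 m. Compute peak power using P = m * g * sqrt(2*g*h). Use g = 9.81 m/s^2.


sqrt(2 * 9.81 * 0.38) = sqrt(7.4556) = 2.730494 m/s
P = 59.3 * 9.81 * 2.730494
= 1588.42 W

1588.42 W


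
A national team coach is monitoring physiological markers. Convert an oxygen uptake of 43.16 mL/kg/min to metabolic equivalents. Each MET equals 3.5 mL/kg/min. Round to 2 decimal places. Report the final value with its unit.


One MET = 3.5 mL/kg/min
Number of METs = 43.16 / 3.5
= 12.33 METs

12.33 METs


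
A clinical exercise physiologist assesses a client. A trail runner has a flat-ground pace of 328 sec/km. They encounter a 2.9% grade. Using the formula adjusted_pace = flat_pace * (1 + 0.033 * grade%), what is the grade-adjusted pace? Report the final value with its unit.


Grade factor = 1 + 0.033 * 2.9 = 1.0957
Adjusted = 328 * 1.0957 = 359.39 sec/km

359.39 s/km


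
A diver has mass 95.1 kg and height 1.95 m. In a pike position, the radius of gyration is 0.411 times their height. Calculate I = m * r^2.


r = 0.411 * 1.95 = 0.80145 m
I = m * r^2 = 95.1 * 0.642322 = 61.085 kg*m^2

61.085 kg*m^2


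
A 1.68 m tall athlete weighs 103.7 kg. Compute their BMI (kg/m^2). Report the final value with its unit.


height^2 = 2.8224 m^2
BMI = 103.7 / 2.8224 = 36.74 kg/m^2

36.74 kg/m^2


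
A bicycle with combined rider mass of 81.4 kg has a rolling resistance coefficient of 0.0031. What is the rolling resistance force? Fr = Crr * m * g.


Fr = 0.0031 * 81.4 * 9.81
= 0.25234 * 9.81
= 2.475 N

2.475 N


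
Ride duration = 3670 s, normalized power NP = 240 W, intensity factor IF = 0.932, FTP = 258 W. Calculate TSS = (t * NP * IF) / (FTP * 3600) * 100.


Numerator = 3670 * 240 * 0.932 = 820905.6
Denominator = 258 * 3600 = 928800
TSS = 820905.6 / 928800 * 100
= 88.38

88.38 TSS


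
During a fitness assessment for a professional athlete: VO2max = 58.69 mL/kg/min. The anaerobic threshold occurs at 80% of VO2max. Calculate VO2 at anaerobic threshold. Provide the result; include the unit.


AT fraction = 80 / 100 = 0.8
AT VO2 = 58.69 * 0.8
= 46.95 mL/kg/min

46.95 mL/kg/min


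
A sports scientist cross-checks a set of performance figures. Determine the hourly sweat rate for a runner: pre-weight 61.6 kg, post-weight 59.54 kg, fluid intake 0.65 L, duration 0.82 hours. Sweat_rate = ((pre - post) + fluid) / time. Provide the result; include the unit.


Mass lost = 61.6 - 59.54 = 2.06 kg
Add fluid consumed: 2.06 + 0.65 = 2.71 L total sweat
Sweat rate = 2.71 / 0.82 = 3.305 L/h

3.305 L/h


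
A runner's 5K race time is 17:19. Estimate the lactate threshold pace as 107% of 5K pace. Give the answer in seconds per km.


Total race time = 17*60 + 19 = 1039 seconds
5K pace = 1039 / 5 = 207.8 sec/km
LT pace = 207.8 * 1.07 = 222.35 sec/km

222.35 s/km


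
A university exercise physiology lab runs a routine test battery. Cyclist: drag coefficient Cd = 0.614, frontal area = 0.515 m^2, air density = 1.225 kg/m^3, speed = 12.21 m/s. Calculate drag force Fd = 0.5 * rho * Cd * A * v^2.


v^2 = 12.21^2 = 149.0841
Fd = 0.5 * 1.225 * 0.614 * 0.515 * 149.0841
= 28.874 N

28.874 N


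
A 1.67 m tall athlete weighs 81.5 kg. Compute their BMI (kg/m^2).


height^2 = 2.7889 m^2
BMI = 81.5 / 2.7889 = 29.22 kg/m^2

29.22 kg/m^2


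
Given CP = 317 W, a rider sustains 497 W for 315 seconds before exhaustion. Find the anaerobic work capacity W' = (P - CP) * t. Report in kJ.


Excess power = 497 - 317 = 180 W
Work above CP = 180 * 315 = 56700 J
W' = 56.7 kJ

56.7 kJ


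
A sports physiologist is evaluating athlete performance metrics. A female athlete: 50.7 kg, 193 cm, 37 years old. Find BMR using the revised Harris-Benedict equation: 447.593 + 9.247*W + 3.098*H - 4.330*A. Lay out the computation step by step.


Intercept = 447.593
Weight contribution = 9.247 * 50.7 = 468.8229
Height contribution = 3.098 * 193 = 597.914
Age contribution = 4.33 * 37 = 160.21
BMR = 447.593 + 468.8229 + 597.914 - 160.21
= 1354.12 kcal/day

1354.12 kcal/day


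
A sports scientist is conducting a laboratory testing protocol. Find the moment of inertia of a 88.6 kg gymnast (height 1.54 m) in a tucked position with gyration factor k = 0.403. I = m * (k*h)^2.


Radius of gyration = 0.403 * 1.54 = 0.62062 m
I = 88.6 * 0.62062^2
= 88.6 * 0.385169
= 34.126 kg*m^2

34.126 kg*m^2


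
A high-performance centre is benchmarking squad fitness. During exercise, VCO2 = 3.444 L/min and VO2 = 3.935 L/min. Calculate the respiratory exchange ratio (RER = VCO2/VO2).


RER = VCO2 / VO2
= 3.444 / 3.935
= 0.8752

0.8752


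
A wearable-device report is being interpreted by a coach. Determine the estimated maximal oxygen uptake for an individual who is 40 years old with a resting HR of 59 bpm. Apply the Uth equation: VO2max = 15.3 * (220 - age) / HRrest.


HRmax = 220 - 40 = 180
VO2max = 15.3 * (180 / 59)
= 15.3 * 3.0508
= 46.68 mL/kg/min

46.68 mL/kg/min


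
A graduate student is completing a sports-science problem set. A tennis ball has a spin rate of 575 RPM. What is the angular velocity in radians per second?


Convert RPM to rad/s: multiply by 2*pi and divide by 60
omega = 575 * 2 * pi / 60
= 60.214 rad/s

60.214 rad/s


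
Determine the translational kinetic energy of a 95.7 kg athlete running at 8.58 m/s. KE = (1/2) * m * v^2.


KE = 0.5 * m * v^2
= 0.5 * 95.7 * 8.58^2
= 0.5 * 95.7 * 73.6164
= 3522.54 J

3522.54 J


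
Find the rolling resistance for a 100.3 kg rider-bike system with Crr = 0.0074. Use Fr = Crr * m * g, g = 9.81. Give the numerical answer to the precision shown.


m * g = 100.3 * 9.81 = 983.943 N
Fr = 0.0074 * 983.943 = 7.281 N

7.281 N


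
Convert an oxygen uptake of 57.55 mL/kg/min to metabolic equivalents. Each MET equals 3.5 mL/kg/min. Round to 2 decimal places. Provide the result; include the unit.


One MET = 3.5 mL/kg/min
Number of METs = 57.55 / 3.5
= 16.44 METs

16.44 METs


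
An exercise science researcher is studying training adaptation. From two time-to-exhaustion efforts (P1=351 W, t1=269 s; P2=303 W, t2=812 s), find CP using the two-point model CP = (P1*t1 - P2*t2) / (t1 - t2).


Work in trial 1 = 94419 J
Work in trial 2 = 246036 J
Delta work = -151617 J
Delta time = -543 s
CP = -151617 / -543 = 279.22 W

279.22 W


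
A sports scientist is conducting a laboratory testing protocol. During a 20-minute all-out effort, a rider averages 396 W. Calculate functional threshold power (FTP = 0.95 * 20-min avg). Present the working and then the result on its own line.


FTP = 0.95 * 396
= 376.2 W

376.2 W


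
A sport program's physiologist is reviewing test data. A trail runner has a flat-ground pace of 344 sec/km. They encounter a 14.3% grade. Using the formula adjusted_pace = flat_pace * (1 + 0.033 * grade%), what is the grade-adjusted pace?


Grade factor = 1 + 0.033 * 14.3 = 1.4719
Adjusted = 344 * 1.4719 = 506.33 sec/km

506.33 s/km


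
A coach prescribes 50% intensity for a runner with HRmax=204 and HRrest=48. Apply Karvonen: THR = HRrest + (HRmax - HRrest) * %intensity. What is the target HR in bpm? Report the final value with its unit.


Heart rate reserve = 204 - 48 = 156
Intensity fraction = 50 / 100 = 0.5
THR = 48 + 156 * 0.5 = 126.0 bpm

126.0 bpm


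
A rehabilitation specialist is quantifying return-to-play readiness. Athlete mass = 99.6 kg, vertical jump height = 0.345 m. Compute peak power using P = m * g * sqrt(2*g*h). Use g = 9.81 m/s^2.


sqrt(2 * 9.81 * 0.345) = sqrt(6.7689) = 2.601711 m/s
P = 99.6 * 9.81 * 2.601711
= 2542.07 W

2542.07 W


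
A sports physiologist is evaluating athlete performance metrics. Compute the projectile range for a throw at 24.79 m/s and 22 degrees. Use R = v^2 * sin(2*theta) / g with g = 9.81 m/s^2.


Two times the angle = 44 degrees
sin(44) = 0.694658
R = 614.5441 * 0.694658 / 9.81 = 43.517 m

43.517 m


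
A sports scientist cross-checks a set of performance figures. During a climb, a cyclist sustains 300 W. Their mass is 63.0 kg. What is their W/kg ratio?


Power-to-weight = 300 W / 63.0 kg
= 4.762 W/kg

4.762 W/kg


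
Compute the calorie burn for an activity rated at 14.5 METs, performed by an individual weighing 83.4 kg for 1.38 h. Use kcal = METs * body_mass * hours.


Product of METs and mass = 14.5 * 83.4 = 1209.3
Total kcal = 1209.3 * 1.38 = 1668.83 kcal

1668.83 kcal


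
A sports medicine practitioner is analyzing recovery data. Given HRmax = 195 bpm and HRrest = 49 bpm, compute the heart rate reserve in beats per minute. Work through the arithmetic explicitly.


Heart rate reserve = maximum HR minus resting HR
HRR = 195 - 49 = 146 bpm

146 bpm


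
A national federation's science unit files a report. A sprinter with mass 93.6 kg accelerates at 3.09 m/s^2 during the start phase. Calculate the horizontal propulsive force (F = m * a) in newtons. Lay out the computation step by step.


F = m * a
= 93.6 * 3.09
= 289.22 N

289.22 N


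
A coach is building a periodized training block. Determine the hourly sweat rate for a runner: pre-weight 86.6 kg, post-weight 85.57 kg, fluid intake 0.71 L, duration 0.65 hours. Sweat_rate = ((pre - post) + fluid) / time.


Mass lost = 86.6 - 85.57 = 1.03 kg
Add fluid consumed: 1.03 + 0.71 = 1.74 L total sweat
Sweat rate = 1.74 / 0.65 = 2.677 L/h

2.677 L/h


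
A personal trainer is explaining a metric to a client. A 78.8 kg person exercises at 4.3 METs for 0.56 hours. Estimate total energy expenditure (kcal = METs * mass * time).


Energy = METs * mass(kg) * time(h)
= 4.3 * 78.8 * 0.56
= 189.75 kcal

189.75 kcal


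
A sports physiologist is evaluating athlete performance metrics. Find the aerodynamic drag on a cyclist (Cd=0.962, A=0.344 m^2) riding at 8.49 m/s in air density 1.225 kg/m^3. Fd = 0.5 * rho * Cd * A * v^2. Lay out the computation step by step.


Fd = 0.5 * 1.225 * 0.962 * 0.344 * 8.49^2
= 0.5 * 1.225 * 0.962 * 0.344 * 72.0801
= 14.61 N

14.61 N


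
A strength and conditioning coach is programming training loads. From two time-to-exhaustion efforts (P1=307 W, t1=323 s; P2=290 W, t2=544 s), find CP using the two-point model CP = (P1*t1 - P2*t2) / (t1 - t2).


Work in trial 1 = 99161 J
Work in trial 2 = 157760 J
Delta work = -58599 J
Delta time = -221 s
CP = -58599 / -221 = 265.15 W

265.15 W


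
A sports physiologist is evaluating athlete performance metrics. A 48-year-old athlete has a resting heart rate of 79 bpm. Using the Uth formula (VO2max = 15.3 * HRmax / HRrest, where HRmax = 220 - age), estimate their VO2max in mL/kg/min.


HRmax = 220 - 48 = 172 bpm
Ratio = HRmax / HRrest = 172 / 79 = 2.1772
VO2max = 15.3 * 2.1772 = 33.31 mL/kg/min

33.31 mL/kg/min


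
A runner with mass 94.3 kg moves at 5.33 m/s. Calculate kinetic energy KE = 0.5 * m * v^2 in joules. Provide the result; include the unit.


v^2 = 5.33^2 = 28.4089
KE = 0.5 * 94.3 * 28.4089
= 1339.48 J

1339.48 J


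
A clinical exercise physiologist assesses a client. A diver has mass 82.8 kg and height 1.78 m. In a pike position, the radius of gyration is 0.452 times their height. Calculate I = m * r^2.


r = 0.452 * 1.78 = 0.80456 m
I = m * r^2 = 82.8 * 0.647317 = 53.598 kg*m^2

53.598 kg*m^2


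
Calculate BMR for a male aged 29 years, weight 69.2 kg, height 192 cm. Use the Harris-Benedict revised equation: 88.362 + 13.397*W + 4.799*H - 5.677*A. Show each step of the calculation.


Substituting values:
W term = 13.397 * 69.2 = 927.0724
H term = 4.799 * 192 = 921.408
A term = 5.677 * 29 = 164.633
BMR = 1772.21 kcal/day

1772.21 kcal/day


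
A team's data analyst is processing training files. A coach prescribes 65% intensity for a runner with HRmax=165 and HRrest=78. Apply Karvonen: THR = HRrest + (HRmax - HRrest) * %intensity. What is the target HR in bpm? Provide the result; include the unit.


Heart rate reserve = 165 - 78 = 87
Intensity fraction = 65 / 100 = 0.65
THR = 78 + 87 * 0.65 = 134.55 bpm

134.55 bpm


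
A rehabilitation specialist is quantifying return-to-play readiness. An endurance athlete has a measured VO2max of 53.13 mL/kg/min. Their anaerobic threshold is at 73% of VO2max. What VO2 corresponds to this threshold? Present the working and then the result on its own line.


Anaerobic threshold VO2 = VO2max * 73%
= 53.13 * 0.73
= 38.78 mL/kg/min

38.78 mL/kg/min


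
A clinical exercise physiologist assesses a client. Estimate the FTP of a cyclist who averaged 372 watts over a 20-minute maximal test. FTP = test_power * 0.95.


FTP = 372 * 0.95 = 353.4 W

353.4 W


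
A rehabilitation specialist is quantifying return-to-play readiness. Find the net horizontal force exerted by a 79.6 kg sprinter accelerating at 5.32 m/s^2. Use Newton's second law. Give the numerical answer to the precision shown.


Newton's second law: F = m * a
F = 79.6 * 5.32 = 423.47 N

423.47 N


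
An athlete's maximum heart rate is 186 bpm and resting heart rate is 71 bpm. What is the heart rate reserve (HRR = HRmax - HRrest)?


HRR = HRmax - HRrest
= 186 - 71
= 115 bpm

115 bpm


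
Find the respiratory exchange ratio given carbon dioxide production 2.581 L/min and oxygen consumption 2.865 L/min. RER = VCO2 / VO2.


VCO2 = 2.581 L/min
VO2 = 2.865 L/min
RER = 2.581 / 2.865 = 0.9009

0.9009


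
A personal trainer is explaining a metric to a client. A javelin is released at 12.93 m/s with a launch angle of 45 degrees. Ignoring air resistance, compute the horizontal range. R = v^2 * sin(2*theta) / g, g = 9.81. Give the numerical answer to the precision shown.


Launch speed squared = 167.1849
sin(2 * 45 deg) = 1.0
Range = 167.1849 * 1.0 / 9.81
= 17.042 m

17.042 m


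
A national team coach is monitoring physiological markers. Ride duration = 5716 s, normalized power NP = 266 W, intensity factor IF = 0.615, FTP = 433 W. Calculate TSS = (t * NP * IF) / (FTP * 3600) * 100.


Numerator = 5716 * 266 * 0.615 = 935080.44
Denominator = 433 * 3600 = 1558800
TSS = 935080.44 / 1558800 * 100
= 59.99

59.99 TSS


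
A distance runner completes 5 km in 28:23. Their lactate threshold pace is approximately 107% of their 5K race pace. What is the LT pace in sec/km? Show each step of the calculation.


Convert to seconds: 28 min 23 s = 1703 s
Pace per km = 1703 / 5 = 340.6 s/km
LT pace = 340.6 * 1.07 = 364.44 s/km

364.44 s/km


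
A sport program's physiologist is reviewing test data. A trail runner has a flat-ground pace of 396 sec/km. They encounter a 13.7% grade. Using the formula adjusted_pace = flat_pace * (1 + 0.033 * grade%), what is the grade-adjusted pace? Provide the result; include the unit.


Grade factor = 1 + 0.033 * 13.7 = 1.4521
Adjusted = 396 * 1.4521 = 575.03 sec/km

575.03 s/km


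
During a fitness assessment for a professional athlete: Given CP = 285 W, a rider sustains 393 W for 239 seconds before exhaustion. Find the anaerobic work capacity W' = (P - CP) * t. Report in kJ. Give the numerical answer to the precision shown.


Excess power = 393 - 285 = 108 W
Work above CP = 108 * 239 = 25812 J
W' = 25.812 kJ

25.812 kJ


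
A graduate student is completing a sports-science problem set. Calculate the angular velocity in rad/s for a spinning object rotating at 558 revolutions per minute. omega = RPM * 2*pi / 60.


omega = RPM * 2*pi / 60
= 558 * 6.28318531 / 60
= 58.434 rad/s

58.434 rad/s


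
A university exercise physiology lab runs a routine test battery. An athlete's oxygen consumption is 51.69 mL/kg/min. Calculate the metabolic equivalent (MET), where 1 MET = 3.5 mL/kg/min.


MET = VO2 / 3.5
= 51.69 / 3.5
= 14.77 METs

14.77 METs


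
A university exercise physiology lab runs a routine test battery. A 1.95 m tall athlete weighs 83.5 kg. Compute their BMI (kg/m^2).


height^2 = 3.8025 m^2
BMI = 83.5 / 3.8025 = 21.96 kg/m^2

21.96 kg/m^2


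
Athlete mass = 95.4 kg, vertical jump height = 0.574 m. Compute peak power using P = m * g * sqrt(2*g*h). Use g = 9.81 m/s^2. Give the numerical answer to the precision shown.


sqrt(2 * 9.81 * 0.574) = sqrt(11.26188) = 3.355872 m/s
P = 95.4 * 9.81 * 3.355872
= 3140.67 W

3140.67 W


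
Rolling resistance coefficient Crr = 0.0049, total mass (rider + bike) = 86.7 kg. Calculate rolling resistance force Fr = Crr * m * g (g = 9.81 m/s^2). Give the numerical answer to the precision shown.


Fr = Crr * m * g
= 0.0049 * 86.7 * 9.81
= 4.168 N

4.168 N


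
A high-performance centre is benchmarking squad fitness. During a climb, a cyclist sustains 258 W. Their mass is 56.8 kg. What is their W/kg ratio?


Power-to-weight = 258 W / 56.8 kg
= 4.542 W/kg

4.542 W/kg


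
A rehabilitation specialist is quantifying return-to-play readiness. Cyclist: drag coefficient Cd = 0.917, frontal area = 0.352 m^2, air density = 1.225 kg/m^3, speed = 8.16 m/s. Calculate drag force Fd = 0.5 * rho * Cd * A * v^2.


v^2 = 8.16^2 = 66.5856
Fd = 0.5 * 1.225 * 0.917 * 0.352 * 66.5856
= 13.164 N

13.164 N


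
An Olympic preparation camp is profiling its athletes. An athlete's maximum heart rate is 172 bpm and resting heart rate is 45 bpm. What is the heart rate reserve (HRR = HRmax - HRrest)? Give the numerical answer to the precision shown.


HRR = HRmax - HRrest
= 172 - 45
= 127 bpm

127 bpm


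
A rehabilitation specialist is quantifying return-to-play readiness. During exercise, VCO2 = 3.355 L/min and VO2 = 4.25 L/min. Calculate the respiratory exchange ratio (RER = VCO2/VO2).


RER = VCO2 / VO2
= 3.355 / 4.25
= 0.7894

0.7894


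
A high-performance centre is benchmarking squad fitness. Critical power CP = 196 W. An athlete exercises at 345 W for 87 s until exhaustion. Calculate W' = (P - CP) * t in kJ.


P - CP = 345 - 196 = 149 W
W' = 149 * 87 = 12963 J
= 12963 / 1000 = 12.963 kJ

12.963 kJ


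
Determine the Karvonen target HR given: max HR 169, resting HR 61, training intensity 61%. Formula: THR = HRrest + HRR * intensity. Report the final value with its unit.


HRR = HRmax - HRrest = 169 - 61 = 108
THR = 61 + 108 * 0.61
= 126.88 bpm

126.88 bpm


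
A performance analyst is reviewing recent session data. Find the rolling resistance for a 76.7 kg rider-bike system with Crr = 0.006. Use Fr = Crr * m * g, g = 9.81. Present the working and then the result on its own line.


m * g = 76.7 * 9.81 = 752.427 N
Fr = 0.006 * 752.427 = 4.515 N

4.515 N


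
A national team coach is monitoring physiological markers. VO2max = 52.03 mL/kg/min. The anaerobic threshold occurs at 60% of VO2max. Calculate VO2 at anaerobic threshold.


AT fraction = 60 / 100 = 0.6
AT VO2 = 52.03 * 0.6
= 31.22 mL/kg/min

31.22 mL/kg/min


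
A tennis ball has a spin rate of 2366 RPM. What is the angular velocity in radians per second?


Convert RPM to rad/s: multiply by 2*pi and divide by 60
omega = 2366 * 2 * pi / 60
= 247.767 rad/s

247.767 rad/s


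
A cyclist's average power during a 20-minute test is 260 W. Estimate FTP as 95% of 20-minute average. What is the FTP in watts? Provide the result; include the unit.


FTP = 20-min power * 0.95
= 260 * 0.95
= 247.0 W

247.0 W


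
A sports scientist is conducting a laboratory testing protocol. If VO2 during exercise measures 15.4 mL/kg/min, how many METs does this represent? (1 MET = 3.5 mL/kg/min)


METs = VO2 / 3.5 = 15.4 / 3.5 = 4.4

4.4 METs


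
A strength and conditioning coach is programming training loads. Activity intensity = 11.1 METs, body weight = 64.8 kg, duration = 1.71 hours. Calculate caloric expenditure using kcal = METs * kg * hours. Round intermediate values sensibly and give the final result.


kcal = 11.1 * 64.8 * 1.71
= 719.28 * 1.71
= 1229.97 kcal

1229.97 kcal


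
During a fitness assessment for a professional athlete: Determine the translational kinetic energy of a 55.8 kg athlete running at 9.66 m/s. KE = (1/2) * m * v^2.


KE = 0.5 * m * v^2
= 0.5 * 55.8 * 9.66^2
= 0.5 * 55.8 * 93.3156
= 2603.51 J

2603.51 J


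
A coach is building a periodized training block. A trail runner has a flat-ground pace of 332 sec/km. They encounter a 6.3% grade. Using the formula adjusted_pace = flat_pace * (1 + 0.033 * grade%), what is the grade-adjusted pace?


Grade factor = 1 + 0.033 * 6.3 = 1.2079
Adjusted = 332 * 1.2079 = 401.02 sec/km

401.02 s/km


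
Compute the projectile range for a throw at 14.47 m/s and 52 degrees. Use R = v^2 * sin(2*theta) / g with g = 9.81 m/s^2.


Two times the angle = 104 degrees
sin(104) = 0.970296
R = 209.3809 * 0.970296 / 9.81 = 20.71 m

20.71 m


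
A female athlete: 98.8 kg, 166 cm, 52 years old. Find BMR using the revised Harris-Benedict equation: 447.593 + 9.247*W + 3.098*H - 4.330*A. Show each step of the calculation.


Intercept = 447.593
Weight contribution = 9.247 * 98.8 = 913.6036
Height contribution = 3.098 * 166 = 514.268
Age contribution = 4.33 * 52 = 225.16
BMR = 447.593 + 913.6036 + 514.268 - 225.16
= 1650.3 kcal/day

1650.3 kcal/day


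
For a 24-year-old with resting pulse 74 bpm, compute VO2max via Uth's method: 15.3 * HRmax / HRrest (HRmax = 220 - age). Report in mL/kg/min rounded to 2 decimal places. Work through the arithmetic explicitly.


Step 1: HRmax = 220 - 24 = 196 bpm
Step 2: Ratio = 196 / 74 = 2.6486
Step 3: VO2max = 15.3 * 2.6486 = 40.52 mL/kg/min

40.52 mL/kg/min


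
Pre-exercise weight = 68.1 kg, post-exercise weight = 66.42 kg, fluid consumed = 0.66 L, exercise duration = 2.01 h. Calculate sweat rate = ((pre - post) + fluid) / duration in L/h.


Weight loss = 68.1 - 66.42 = 1.68 kg (approx L)
Total sweat = 1.68 + 0.66 = 2.34 L
Sweat rate = 2.34 / 2.01 = 1.164 L/h

1.164 L/h


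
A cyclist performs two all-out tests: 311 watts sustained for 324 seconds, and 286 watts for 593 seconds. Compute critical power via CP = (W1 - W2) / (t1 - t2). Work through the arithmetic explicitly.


W1 = P1 * t1 = 311 * 324 = 100764 J
W2 = P2 * t2 = 286 * 593 = 169598 J
CP = (100764 - 169598) / (324 - 593)
= 255.89 W

255.89 W


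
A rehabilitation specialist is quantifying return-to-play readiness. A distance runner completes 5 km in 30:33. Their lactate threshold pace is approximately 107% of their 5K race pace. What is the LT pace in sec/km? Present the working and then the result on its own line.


Convert to seconds: 30 min 33 s = 1833 s
Pace per km = 1833 / 5 = 366.6 s/km
LT pace = 366.6 * 1.07 = 392.26 s/km

392.26 s/km


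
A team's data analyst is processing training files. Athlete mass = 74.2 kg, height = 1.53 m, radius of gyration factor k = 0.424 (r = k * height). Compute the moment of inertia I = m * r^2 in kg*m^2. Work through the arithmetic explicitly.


r = k * height = 0.424 * 1.53 = 0.64872 m
r^2 = 0.64872^2 = 0.420838
I = 74.2 * 0.420838 = 31.226 kg*m^2

31.226 kg*m^2


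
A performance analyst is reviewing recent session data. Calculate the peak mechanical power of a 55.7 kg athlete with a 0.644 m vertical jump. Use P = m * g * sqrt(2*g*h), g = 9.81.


First, sqrt(2gh) = sqrt(2 * 9.81 * 0.644)
= sqrt(12.63528) = 3.554614 m/s
Power = 55.7 * 9.81 * 3.554614 = 1942.3 W

1942.3 W


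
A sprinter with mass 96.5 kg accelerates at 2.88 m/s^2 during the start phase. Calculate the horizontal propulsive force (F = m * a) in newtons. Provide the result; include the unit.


F = m * a
= 96.5 * 2.88
= 277.92 N

277.92 N


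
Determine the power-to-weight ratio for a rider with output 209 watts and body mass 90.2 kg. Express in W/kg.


P/W = 209 / 90.2 = 2.317 W/kg

2.317 W/kg
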